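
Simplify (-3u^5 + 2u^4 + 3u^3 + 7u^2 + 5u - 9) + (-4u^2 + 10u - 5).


Align terms by degree and add:
  -3u^5 + 2u^4 + 3u^3 + 7u^2 + 5u - 9
  -4u^2 + 10u - 5
= -3u^5 + 2u^4 + 3u^3 + 3u^2 + 15u - 14


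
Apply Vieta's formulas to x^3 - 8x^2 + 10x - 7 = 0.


Monic cubic x^3+bx^2+cx+d=0: sum=-b, pairwise sum=c, product=-d.
b=-8, c=10, d=-7
r1+r2+r3 = 8
r1r2+r1r3+r2r3 = 10
r1r2r3 = 7


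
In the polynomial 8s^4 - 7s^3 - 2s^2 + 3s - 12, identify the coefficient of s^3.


Read off the coefficient of s^3: -7


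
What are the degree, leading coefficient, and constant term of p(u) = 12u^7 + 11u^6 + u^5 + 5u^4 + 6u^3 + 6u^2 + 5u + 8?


Highest power of u is 7, with coefficient 12. Constant term is 8.
Degree = 7, leading coefficient = 12, constant term = 8


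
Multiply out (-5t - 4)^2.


Expand (-5t - 4)^2 by repeated multiplication:
= 25t^2 + 40t + 16


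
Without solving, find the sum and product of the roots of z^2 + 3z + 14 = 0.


For az^2+bz+c=0: sum = -b/a, product = c/a.
a=1, b=3, c=14
Sum = -(3)/1 = -3
Product = (14)/1 = 14


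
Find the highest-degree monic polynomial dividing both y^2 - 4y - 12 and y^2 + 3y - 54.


Factor each:
  y^2 - 4y - 12 = (y - 6)(y + 2)
  y^2 + 3y - 54 = (y - 6)(y + 9)
Common monic factor: y - 6


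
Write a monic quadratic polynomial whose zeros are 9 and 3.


p(u) = (u - 9)(u - 3)
Expand: u^2 - 12u + 27


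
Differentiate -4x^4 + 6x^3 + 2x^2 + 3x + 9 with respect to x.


Apply the power rule term by term:
  d/dx(-4x^4) = -16x^3
  d/dx(6x^3) = 18x^2
  d/dx(2x^2) = 4x
  d/dx(3x) = 3
  d/dx(9) = 0
p'(x) = -16x^3 + 18x^2 + 4x + 3


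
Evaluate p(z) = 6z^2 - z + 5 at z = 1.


Using direct substitution:
  6 * (1)^2 = 6
  -1 * (1)^1 = -1
  constant: 5
Sum = 6 - 1 + 5 = 10


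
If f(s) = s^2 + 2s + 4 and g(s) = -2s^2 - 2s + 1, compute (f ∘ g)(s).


Substitute g(s) into f:
f(g(s)) = 1*(-2s^2 - 2s + 1)^2 + 2*(-2s^2 - 2s + 1) + 4
(-2s^2 - 2s + 1)^2 = 4s^4 + 8s^3 - 4s + 1
Expand and combine: 4s^4 + 8s^3 - 4s^2 - 8s + 7


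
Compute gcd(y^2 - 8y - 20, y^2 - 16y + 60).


Factor each:
  y^2 - 8y - 20 = (y - 10)(y + 2)
  y^2 - 16y + 60 = (y - 10)(y - 6)
Common monic factor: y - 10


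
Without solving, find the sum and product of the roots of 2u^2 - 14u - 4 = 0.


For au^2+bu+c=0: sum = -b/a, product = c/a.
a=2, b=-14, c=-4
Sum = -(-14)/2 = 7
Product = (-4)/2 = -2


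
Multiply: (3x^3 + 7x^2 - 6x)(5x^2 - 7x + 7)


Distribute each term of the first polynomial:
  (3x^3)(5x^2 - 7x + 7) = 15x^5 - 21x^4 + 21x^3
  (7x^2)(5x^2 - 7x + 7) = 35x^4 - 49x^3 + 49x^2
  (-6x)(5x^2 - 7x + 7) = -30x^3 + 42x^2 - 42x
Sum: 15x^5 + 14x^4 - 58x^3 + 91x^2 - 42x


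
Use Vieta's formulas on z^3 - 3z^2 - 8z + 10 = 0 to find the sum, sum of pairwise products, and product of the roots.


Monic cubic z^3+bz^2+cz+d=0: sum=-b, pairwise sum=c, product=-d.
b=-3, c=-8, d=10
r1+r2+r3 = 3
r1r2+r1r3+r2r3 = -8
r1r2r3 = -10


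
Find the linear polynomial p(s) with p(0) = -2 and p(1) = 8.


p(s) = ms + b. Using p(0)=-2, p(1)=8:
m = (-2 - 8)/(0 - 1) = -10/-1 = 10
b = -2 - m*(0) = -2 = -2
p(s) = 10s - 2


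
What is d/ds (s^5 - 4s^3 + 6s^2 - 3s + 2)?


Apply the power rule term by term:
  d/ds(s^5) = 5s^4
  d/ds(-4s^3) = -12s^2
  d/ds(6s^2) = 12s
  d/ds(-3s) = -3
  d/ds(2) = 0
p'(s) = 5s^4 - 12s^2 + 12s - 3


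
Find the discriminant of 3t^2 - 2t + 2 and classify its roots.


D = b^2 - 4ac = (-2)^2 - 4(3)(2) = 4 - 24 = -20
Since D < 0: two complex conjugate roots (no real roots)


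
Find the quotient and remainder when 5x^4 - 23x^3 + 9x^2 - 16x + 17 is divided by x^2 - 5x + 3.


(5x^4 - 23x^3 + 9x^2 - 16x + 17) / (x^2 - 5x + 3)
Step 1: 5x^2 * (x^2 - 5x + 3) = 5x^4 - 25x^3 + 15x^2; subtract.
Step 2: 2x * (x^2 - 5x + 3) = 2x^3 - 10x^2 + 6x; subtract.
Step 3: 4 * (x^2 - 5x + 3) = 4x^2 - 20x + 12; subtract.
Quotient: 5x^2 + 2x + 4, Remainder: -2x + 5


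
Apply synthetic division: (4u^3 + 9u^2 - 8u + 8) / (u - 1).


Synthetic division with c = 1. Coefficients: 4, 9, -8, 8
Bring down 4.
  4 * 1 = 4; 4 + 9 = 13
  13 * 1 = 13; 13 - 8 = 5
  5 * 1 = 5; 5 + 8 = 13
Quotient: 4u^2 + 13u + 5, Remainder: 13


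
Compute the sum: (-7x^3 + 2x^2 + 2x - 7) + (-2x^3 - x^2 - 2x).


Align terms by degree and add:
  -7x^3 + 2x^2 + 2x - 7
  -2x^3 - x^2 - 2x
= -9x^3 + x^2 - 7


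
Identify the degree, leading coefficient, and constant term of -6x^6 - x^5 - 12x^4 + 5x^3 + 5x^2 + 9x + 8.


Highest power of x is 6, with coefficient -6. Constant term is 8.
Degree = 6, leading coefficient = -6, constant term = 8


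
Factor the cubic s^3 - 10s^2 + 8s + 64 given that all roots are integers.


Try integer roots (divisors of 64). s=4: p(4)=0.
Divide out (s - 4): quotient is s^2 - 6s - 16.
Factor the quadratic: (s - 8)(s + 2)
Result: (s - 4)(s - 8)(s + 2)


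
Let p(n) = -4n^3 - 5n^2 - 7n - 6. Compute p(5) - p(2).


p(5) = -666
p(2) = -72
p(5) - p(2) = -666 + 72 = -594


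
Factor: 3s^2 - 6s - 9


Roots satisfy r1 + r2 = -b/a = 2 and r1*r2 = c/a = -3.
So r1 = -1, r2 = 3.
3s^2 - 6s - 9 = 3(s - r1)(s - r2) = 3(s + 1)(s - 3)


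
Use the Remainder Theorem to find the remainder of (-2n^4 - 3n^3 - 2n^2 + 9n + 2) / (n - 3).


By the Remainder Theorem, the remainder equals p(3):
  -2*(3)^4 = -162
  -3*(3)^3 = -81
  -2*(3)^2 = -18
  9*(3)^1 = 27
  constant: 2
Sum: -162 - 81 - 18 + 27 + 2 = -232


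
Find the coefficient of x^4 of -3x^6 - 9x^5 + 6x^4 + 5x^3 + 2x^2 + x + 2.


Read off the coefficient of x^4: 6


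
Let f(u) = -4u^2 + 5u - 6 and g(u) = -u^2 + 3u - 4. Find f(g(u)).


Substitute g(u) into f:
f(g(u)) = -4*(-u^2 + 3u - 4)^2 + 5*(-u^2 + 3u - 4) + (-6)
(-u^2 + 3u - 4)^2 = u^4 - 6u^3 + 17u^2 - 24u + 16
Expand and combine: -4u^4 + 24u^3 - 73u^2 + 111u - 90


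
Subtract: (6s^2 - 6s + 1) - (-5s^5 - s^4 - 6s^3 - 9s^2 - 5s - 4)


Distribute the minus sign:
  (6s^2 - 6s + 1)
- (-5s^5 - s^4 - 6s^3 - 9s^2 - 5s - 4)
Negate second polynomial: 5s^5 + s^4 + 6s^3 + 9s^2 + 5s + 4
Add: 5s^5 + s^4 + 6s^3 + 15s^2 - s + 5


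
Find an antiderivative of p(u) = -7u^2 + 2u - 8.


Reverse power rule on each term:
  ∫ -7u^2 du = -(7/3)u^3
  ∫ 2u du = u^2
  ∫ -8 du = -8u
F(u) = -(7/3)u^3 + u^2 - 8u + C


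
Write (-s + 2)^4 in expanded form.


Expand (-s + 2)^4 by repeated multiplication:
  (-s + 2)^2 = s^2 - 4s + 4
  (-s + 2)^3 = -s^3 + 6s^2 - 12s + 8
= s^4 - 8s^3 + 24s^2 - 32s + 16


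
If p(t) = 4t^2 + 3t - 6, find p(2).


Using direct substitution:
  4 * (2)^2 = 16
  3 * (2)^1 = 6
  constant: -6
Sum = 16 + 6 - 6 = 16


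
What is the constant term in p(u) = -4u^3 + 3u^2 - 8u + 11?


Read off the constant term: 11


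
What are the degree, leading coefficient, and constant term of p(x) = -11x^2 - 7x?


Highest power of x is 2, with coefficient -11. Constant term is 0.
Degree = 2, leading coefficient = -11, constant term = 0


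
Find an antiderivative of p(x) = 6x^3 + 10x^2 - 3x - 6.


Reverse power rule on each term:
  ∫ 6x^3 dx = (3/2)x^4
  ∫ 10x^2 dx = (10/3)x^3
  ∫ -3x dx = -(3/2)x^2
  ∫ -6 dx = -6x
F(x) = (3/2)x^4 + (10/3)x^3 - (3/2)x^2 - 6x + C


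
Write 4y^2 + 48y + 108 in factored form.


Roots satisfy r1 + r2 = -b/a = -12 and r1*r2 = c/a = 27.
So r1 = -9, r2 = -3.
4y^2 + 48y + 108 = 4(y - r1)(y - r2) = 4(y + 9)(y + 3)


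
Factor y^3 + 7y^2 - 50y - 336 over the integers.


Try integer roots (divisors of -336). y=-8: p(-8)=0.
Divide out (y + 8): quotient is y^2 - y - 42.
Factor the quadratic: (y + 6)(y - 7)
Result: (y + 8)(y + 6)(y - 7)


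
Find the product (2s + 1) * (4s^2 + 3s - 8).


Distribute each term of the first polynomial:
  (2s)(4s^2 + 3s - 8) = 8s^3 + 6s^2 - 16s
  (1)(4s^2 + 3s - 8) = 4s^2 + 3s - 8
Sum: 8s^3 + 10s^2 - 13s - 8


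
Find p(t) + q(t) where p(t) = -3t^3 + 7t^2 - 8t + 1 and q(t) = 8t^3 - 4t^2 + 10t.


Align terms by degree and add:
  -3t^3 + 7t^2 - 8t + 1
+ 8t^3 - 4t^2 + 10t
= 5t^3 + 3t^2 + 2t + 1


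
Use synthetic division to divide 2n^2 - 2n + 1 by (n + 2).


Synthetic division with c = -2. Coefficients: 2, -2, 1
Bring down 2.
  2 * -2 = -4; -4 - 2 = -6
  -6 * -2 = 12; 12 + 1 = 13
Quotient: 2n - 6, Remainder: 13


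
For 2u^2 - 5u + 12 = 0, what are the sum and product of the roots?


For au^2+bu+c=0: sum = -b/a, product = c/a.
a=2, b=-5, c=12
Sum = -(-5)/2 = 5/2
Product = (12)/2 = 6


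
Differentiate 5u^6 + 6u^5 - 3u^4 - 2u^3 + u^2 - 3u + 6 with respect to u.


Apply the power rule term by term:
  d/du(5u^6) = 30u^5
  d/du(6u^5) = 30u^4
  d/du(-3u^4) = -12u^3
  d/du(-2u^3) = -6u^2
  d/du(u^2) = 2u
  d/du(-3u) = -3
  d/du(6) = 0
p'(u) = 30u^5 + 30u^4 - 12u^3 - 6u^2 + 2u - 3


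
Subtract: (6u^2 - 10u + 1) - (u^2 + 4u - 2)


Distribute the minus sign:
  (6u^2 - 10u + 1)
- (u^2 + 4u - 2)
Negate second polynomial: -u^2 - 4u + 2
Add: 5u^2 - 14u + 3


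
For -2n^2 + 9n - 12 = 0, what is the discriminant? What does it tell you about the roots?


D = b^2 - 4ac = (9)^2 - 4(-2)(-12) = 81 - 96 = -15
Since D < 0: two complex conjugate roots (no real roots)


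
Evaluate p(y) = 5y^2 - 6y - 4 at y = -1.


Using direct substitution:
  5 * (-1)^2 = 5
  -6 * (-1)^1 = 6
  constant: -4
Sum = 5 + 6 - 4 = 7


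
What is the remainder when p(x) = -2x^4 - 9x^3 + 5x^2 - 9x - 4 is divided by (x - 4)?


By the Remainder Theorem, the remainder equals p(4):
  -2*(4)^4 = -512
  -9*(4)^3 = -576
  5*(4)^2 = 80
  -9*(4)^1 = -36
  constant: -4
Sum: -512 - 576 + 80 - 36 - 4 = -1048


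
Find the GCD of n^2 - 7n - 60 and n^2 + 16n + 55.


Factor each:
  n^2 - 7n - 60 = (n + 5)(n - 12)
  n^2 + 16n + 55 = (n + 5)(n + 11)
Common monic factor: n + 5


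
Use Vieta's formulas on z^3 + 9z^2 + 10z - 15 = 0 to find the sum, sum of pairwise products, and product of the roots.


Monic cubic z^3+bz^2+cz+d=0: sum=-b, pairwise sum=c, product=-d.
b=9, c=10, d=-15
r1+r2+r3 = -9
r1r2+r1r3+r2r3 = 10
r1r2r3 = 15


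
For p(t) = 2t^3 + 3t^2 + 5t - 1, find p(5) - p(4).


p(5) = 349
p(4) = 195
p(5) - p(4) = 349 - 195 = 154


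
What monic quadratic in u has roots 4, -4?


p(u) = (u - 4)(u + 4)
Expand: u^2 - 16


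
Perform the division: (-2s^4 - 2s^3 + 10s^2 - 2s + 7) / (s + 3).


(-2s^4 - 2s^3 + 10s^2 - 2s + 7) / (s + 3)
Step 1: -2s^3 * (s + 3) = -2s^4 - 6s^3; subtract.
Step 2: 4s^2 * (s + 3) = 4s^3 + 12s^2; subtract.
Step 3: -2s * (s + 3) = -2s^2 - 6s; subtract.
Step 4: 4 * (s + 3) = 4s + 12; subtract.
Quotient: -2s^3 + 4s^2 - 2s + 4, Remainder: -5


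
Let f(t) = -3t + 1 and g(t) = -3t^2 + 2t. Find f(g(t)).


Substitute g(t) into f:
f(g(t)) = -3*(-3t^2 + 2t) + 1
Expand and combine: 9t^2 - 6t + 1


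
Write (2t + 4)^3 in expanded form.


Expand (2t + 4)^3 by repeated multiplication:
  (2t + 4)^2 = 4t^2 + 16t + 16
= 8t^3 + 48t^2 + 96t + 64


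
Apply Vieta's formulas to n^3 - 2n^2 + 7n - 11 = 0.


Monic cubic n^3+bn^2+cn+d=0: sum=-b, pairwise sum=c, product=-d.
b=-2, c=7, d=-11
r1+r2+r3 = 2
r1r2+r1r3+r2r3 = 7
r1r2r3 = 11


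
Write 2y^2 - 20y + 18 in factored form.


Roots satisfy r1 + r2 = -b/a = 10 and r1*r2 = c/a = 9.
So r1 = 1, r2 = 9.
2y^2 - 20y + 18 = 2(y - r1)(y - r2) = 2(y - 1)(y - 9)


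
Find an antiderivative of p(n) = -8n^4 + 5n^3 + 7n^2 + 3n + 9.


Reverse power rule on each term:
  ∫ -8n^4 dn = -(8/5)n^5
  ∫ 5n^3 dn = (5/4)n^4
  ∫ 7n^2 dn = (7/3)n^3
  ∫ 3n dn = (3/2)n^2
  ∫ 9 dn = 9n
F(n) = -(8/5)n^5 + (5/4)n^4 + (7/3)n^3 + (3/2)n^2 + 9n + C


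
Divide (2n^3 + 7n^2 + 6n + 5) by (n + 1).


(2n^3 + 7n^2 + 6n + 5) / (n + 1)
Step 1: 2n^2 * (n + 1) = 2n^3 + 2n^2; subtract.
Step 2: 5n * (n + 1) = 5n^2 + 5n; subtract.
Step 3: 1 * (n + 1) = n + 1; subtract.
Quotient: 2n^2 + 5n + 1, Remainder: 4


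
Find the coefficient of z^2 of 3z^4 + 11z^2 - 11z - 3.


Read off the coefficient of z^2: 11


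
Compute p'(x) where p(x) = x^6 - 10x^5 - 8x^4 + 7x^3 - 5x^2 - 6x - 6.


Apply the power rule term by term:
  d/dx(x^6) = 6x^5
  d/dx(-10x^5) = -50x^4
  d/dx(-8x^4) = -32x^3
  d/dx(7x^3) = 21x^2
  d/dx(-5x^2) = -10x
  d/dx(-6x) = -6
  d/dx(-6) = 0
p'(x) = 6x^5 - 50x^4 - 32x^3 + 21x^2 - 10x - 6


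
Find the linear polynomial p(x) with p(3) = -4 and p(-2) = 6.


p(x) = mx + b. Using p(3)=-4, p(-2)=6:
m = (-4 - 6)/(3 + 2) = -10/5 = -2
b = -4 - m*(3) = -4 + 6 = 2
p(x) = -2x + 2


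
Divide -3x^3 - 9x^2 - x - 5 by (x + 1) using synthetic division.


Synthetic division with c = -1. Coefficients: -3, -9, -1, -5
Bring down -3.
  -3 * -1 = 3; 3 - 9 = -6
  -6 * -1 = 6; 6 - 1 = 5
  5 * -1 = -5; -5 - 5 = -10
Quotient: -3x^2 - 6x + 5, Remainder: -10


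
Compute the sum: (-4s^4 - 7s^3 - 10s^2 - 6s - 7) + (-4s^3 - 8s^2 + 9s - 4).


Align terms by degree and add:
  -4s^4 - 7s^3 - 10s^2 - 6s - 7
  -4s^3 - 8s^2 + 9s - 4
= -4s^4 - 11s^3 - 18s^2 + 3s - 11


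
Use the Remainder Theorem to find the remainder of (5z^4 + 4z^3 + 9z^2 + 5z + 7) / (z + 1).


By the Remainder Theorem, the remainder equals p(-1):
  5*(-1)^4 = 5
  4*(-1)^3 = -4
  9*(-1)^2 = 9
  5*(-1)^1 = -5
  constant: 7
Sum: 5 - 4 + 9 - 5 + 7 = 12


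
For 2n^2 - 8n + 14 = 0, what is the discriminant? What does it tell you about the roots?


D = b^2 - 4ac = (-8)^2 - 4(2)(14) = 64 - 112 = -48
Since D < 0: two complex conjugate roots (no real roots)


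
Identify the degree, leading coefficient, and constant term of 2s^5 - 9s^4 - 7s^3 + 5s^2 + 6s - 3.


Highest power of s is 5, with coefficient 2. Constant term is -3.
Degree = 5, leading coefficient = 2, constant term = -3


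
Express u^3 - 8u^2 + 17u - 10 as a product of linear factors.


Try integer roots (divisors of -10). u=5: p(5)=0.
Divide out (u - 5): quotient is u^2 - 3u + 2.
Factor the quadratic: (u - 1)(u - 2)
Result: (u - 5)(u - 1)(u - 2)


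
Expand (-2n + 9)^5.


Expand (-2n + 9)^5 by repeated multiplication:
  (-2n + 9)^2 = 4n^2 - 36n + 81
  (-2n + 9)^3 = -8n^3 + 108n^2 - 486n + 729
  (-2n + 9)^4 = 16n^4 - 288n^3 + 1944n^2 - 5832n + 6561
= -32n^5 + 720n^4 - 6480n^3 + 29160n^2 - 65610n + 59049


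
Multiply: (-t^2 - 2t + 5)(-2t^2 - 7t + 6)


Distribute each term of the first polynomial:
  (-t^2)(-2t^2 - 7t + 6) = 2t^4 + 7t^3 - 6t^2
  (-2t)(-2t^2 - 7t + 6) = 4t^3 + 14t^2 - 12t
  (5)(-2t^2 - 7t + 6) = -10t^2 - 35t + 30
Sum: 2t^4 + 11t^3 - 2t^2 - 47t + 30


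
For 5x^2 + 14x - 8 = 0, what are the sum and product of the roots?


For ax^2+bx+c=0: sum = -b/a, product = c/a.
a=5, b=14, c=-8
Sum = -(14)/5 = -14/5
Product = (-8)/5 = -8/5


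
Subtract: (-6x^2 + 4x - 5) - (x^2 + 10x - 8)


Distribute the minus sign:
  (-6x^2 + 4x - 5)
- (x^2 + 10x - 8)
Negate second polynomial: -x^2 - 10x + 8
Add: -7x^2 - 6x + 3


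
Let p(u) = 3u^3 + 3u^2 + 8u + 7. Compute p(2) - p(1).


p(2) = 59
p(1) = 21
p(2) - p(1) = 59 - 21 = 38


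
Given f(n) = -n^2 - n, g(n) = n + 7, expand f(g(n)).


Substitute g(n) into f:
f(g(n)) = -1*(n + 7)^2 + (-1)*(n + 7)
(n + 7)^2 = n^2 + 14n + 49
Expand and combine: -n^2 - 15n - 56


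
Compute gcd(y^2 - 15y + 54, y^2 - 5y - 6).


Factor each:
  y^2 - 15y + 54 = (y - 6)(y - 9)
  y^2 - 5y - 6 = (y - 6)(y + 1)
Common monic factor: y - 6


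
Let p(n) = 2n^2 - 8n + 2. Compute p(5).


Using direct substitution:
  2 * (5)^2 = 50
  -8 * (5)^1 = -40
  constant: 2
Sum = 50 - 40 + 2 = 12


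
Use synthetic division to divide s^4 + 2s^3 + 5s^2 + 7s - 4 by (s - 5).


Synthetic division with c = 5. Coefficients: 1, 2, 5, 7, -4
Bring down 1.
  1 * 5 = 5; 5 + 2 = 7
  7 * 5 = 35; 35 + 5 = 40
  40 * 5 = 200; 200 + 7 = 207
  207 * 5 = 1035; 1035 - 4 = 1031
Quotient: s^3 + 7s^2 + 40s + 207, Remainder: 1031


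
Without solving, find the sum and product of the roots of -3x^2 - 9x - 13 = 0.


For ax^2+bx+c=0: sum = -b/a, product = c/a.
a=-3, b=-9, c=-13
Sum = -(-9)/-3 = -3
Product = (-13)/-3 = 13/3


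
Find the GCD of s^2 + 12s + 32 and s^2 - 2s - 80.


Factor each:
  s^2 + 12s + 32 = (s + 8)(s + 4)
  s^2 - 2s - 80 = (s + 8)(s - 10)
Common monic factor: s + 8


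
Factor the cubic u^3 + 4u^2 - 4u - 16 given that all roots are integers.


Try integer roots (divisors of -16). u=-2: p(-2)=0.
Divide out (u + 2): quotient is u^2 + 2u - 8.
Factor the quadratic: (u - 2)(u + 4)
Result: (u + 2)(u - 2)(u + 4)


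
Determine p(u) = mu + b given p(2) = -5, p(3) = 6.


p(u) = mu + b. Using p(2)=-5, p(3)=6:
m = (-5 - 6)/(2 - 3) = -11/-1 = 11
b = -5 - m*(2) = -5 - 22 = -27
p(u) = 11u - 27


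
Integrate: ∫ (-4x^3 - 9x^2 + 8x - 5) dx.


Reverse power rule on each term:
  ∫ -4x^3 dx = -x^4
  ∫ -9x^2 dx = -3x^3
  ∫ 8x dx = 4x^2
  ∫ -5 dx = -5x
F(x) = -x^4 - 3x^3 + 4x^2 - 5x + C


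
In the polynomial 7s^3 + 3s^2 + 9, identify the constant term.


Read off the constant term: 9


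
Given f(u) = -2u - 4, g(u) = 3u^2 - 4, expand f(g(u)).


Substitute g(u) into f:
f(g(u)) = -2*(3u^2 - 4) + (-4)
Expand and combine: -6u^2 + 4


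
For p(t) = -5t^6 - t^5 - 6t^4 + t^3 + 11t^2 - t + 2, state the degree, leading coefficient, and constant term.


Highest power of t is 6, with coefficient -5. Constant term is 2.
Degree = 6, leading coefficient = -5, constant term = 2


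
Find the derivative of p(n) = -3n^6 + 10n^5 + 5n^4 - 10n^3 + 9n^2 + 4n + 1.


Apply the power rule term by term:
  d/dn(-3n^6) = -18n^5
  d/dn(10n^5) = 50n^4
  d/dn(5n^4) = 20n^3
  d/dn(-10n^3) = -30n^2
  d/dn(9n^2) = 18n
  d/dn(4n) = 4
  d/dn(1) = 0
p'(n) = -18n^5 + 50n^4 + 20n^3 - 30n^2 + 18n + 4


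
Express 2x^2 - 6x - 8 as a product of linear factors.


Roots satisfy r1 + r2 = -b/a = 3 and r1*r2 = c/a = -4.
So r1 = -1, r2 = 4.
2x^2 - 6x - 8 = 2(x - r1)(x - r2) = 2(x + 1)(x - 4)


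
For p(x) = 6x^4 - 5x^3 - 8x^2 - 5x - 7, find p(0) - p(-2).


p(0) = -7
p(-2) = 107
p(0) - p(-2) = -7 - 107 = -114


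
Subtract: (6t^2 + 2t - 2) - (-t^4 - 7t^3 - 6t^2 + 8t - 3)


Distribute the minus sign:
  (6t^2 + 2t - 2)
- (-t^4 - 7t^3 - 6t^2 + 8t - 3)
Negate second polynomial: t^4 + 7t^3 + 6t^2 - 8t + 3
Add: t^4 + 7t^3 + 12t^2 - 6t + 1


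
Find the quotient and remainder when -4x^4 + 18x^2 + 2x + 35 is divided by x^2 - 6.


(-4x^4 + 18x^2 + 2x + 35) / (x^2 - 6)
Step 1: -4x^2 * (x^2 - 6) = -4x^4 + 24x^2; subtract.
Step 2: 0 * (x^2 - 6) = 0; subtract.
Step 3: -6 * (x^2 - 6) = -6x^2 + 36; subtract.
Quotient: -4x^2 - 6, Remainder: 2x - 1


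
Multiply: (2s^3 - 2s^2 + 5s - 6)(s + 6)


Distribute each term of the first polynomial:
  (2s^3)(s + 6) = 2s^4 + 12s^3
  (-2s^2)(s + 6) = -2s^3 - 12s^2
  (5s)(s + 6) = 5s^2 + 30s
  (-6)(s + 6) = -6s - 36
Sum: 2s^4 + 10s^3 - 7s^2 + 24s - 36


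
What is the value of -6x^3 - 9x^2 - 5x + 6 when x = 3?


Using direct substitution:
  -6 * (3)^3 = -162
  -9 * (3)^2 = -81
  -5 * (3)^1 = -15
  constant: 6
Sum = -162 - 81 - 15 + 6 = -252


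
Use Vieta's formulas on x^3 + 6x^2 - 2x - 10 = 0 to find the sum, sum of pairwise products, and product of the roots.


Monic cubic x^3+bx^2+cx+d=0: sum=-b, pairwise sum=c, product=-d.
b=6, c=-2, d=-10
r1+r2+r3 = -6
r1r2+r1r3+r2r3 = -2
r1r2r3 = 10


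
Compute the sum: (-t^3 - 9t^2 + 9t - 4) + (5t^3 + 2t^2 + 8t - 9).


Align terms by degree and add:
  -t^3 - 9t^2 + 9t - 4
+ 5t^3 + 2t^2 + 8t - 9
= 4t^3 - 7t^2 + 17t - 13


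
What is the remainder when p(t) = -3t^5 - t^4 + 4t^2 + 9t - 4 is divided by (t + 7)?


By the Remainder Theorem, the remainder equals p(-7):
  -3*(-7)^5 = 50421
  -1*(-7)^4 = -2401
  0*(-7)^3 = 0
  4*(-7)^2 = 196
  9*(-7)^1 = -63
  constant: -4
Sum: 50421 - 2401 + 0 + 196 - 63 - 4 = 48149


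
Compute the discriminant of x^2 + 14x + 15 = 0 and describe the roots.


D = b^2 - 4ac = (14)^2 - 4(1)(15) = 196 - 60 = 136
Since D > 0: two distinct irrational roots


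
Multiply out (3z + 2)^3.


Expand (3z + 2)^3 by repeated multiplication:
  (3z + 2)^2 = 9z^2 + 12z + 4
= 27z^3 + 54z^2 + 36z + 8


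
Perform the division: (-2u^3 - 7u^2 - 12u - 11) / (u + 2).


(-2u^3 - 7u^2 - 12u - 11) / (u + 2)
Step 1: -2u^2 * (u + 2) = -2u^3 - 4u^2; subtract.
Step 2: -3u * (u + 2) = -3u^2 - 6u; subtract.
Step 3: -6 * (u + 2) = -6u - 12; subtract.
Quotient: -2u^2 - 3u - 6, Remainder: 1


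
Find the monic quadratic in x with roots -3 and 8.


p(x) = (x + 3)(x - 8)
Expand: x^2 - 5x - 24


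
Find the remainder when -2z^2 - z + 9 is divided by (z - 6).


By the Remainder Theorem, the remainder equals p(6):
  -2*(6)^2 = -72
  -1*(6)^1 = -6
  constant: 9
Sum: -72 - 6 + 9 = -69


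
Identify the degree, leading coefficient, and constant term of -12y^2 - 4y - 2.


Highest power of y is 2, with coefficient -12. Constant term is -2.
Degree = 2, leading coefficient = -12, constant term = -2


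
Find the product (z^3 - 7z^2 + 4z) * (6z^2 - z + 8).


Distribute each term of the first polynomial:
  (z^3)(6z^2 - z + 8) = 6z^5 - z^4 + 8z^3
  (-7z^2)(6z^2 - z + 8) = -42z^4 + 7z^3 - 56z^2
  (4z)(6z^2 - z + 8) = 24z^3 - 4z^2 + 32z
Sum: 6z^5 - 43z^4 + 39z^3 - 60z^2 + 32z


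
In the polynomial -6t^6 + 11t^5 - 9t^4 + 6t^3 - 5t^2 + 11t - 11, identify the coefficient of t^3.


Read off the coefficient of t^3: 6


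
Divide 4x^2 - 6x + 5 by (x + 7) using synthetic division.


Synthetic division with c = -7. Coefficients: 4, -6, 5
Bring down 4.
  4 * -7 = -28; -28 - 6 = -34
  -34 * -7 = 238; 238 + 5 = 243
Quotient: 4x - 34, Remainder: 243


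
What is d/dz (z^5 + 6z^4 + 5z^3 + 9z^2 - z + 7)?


Apply the power rule term by term:
  d/dz(z^5) = 5z^4
  d/dz(6z^4) = 24z^3
  d/dz(5z^3) = 15z^2
  d/dz(9z^2) = 18z
  d/dz(-z) = -1
  d/dz(7) = 0
p'(z) = 5z^4 + 24z^3 + 15z^2 + 18z - 1


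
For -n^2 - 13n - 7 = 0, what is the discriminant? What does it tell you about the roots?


D = b^2 - 4ac = (-13)^2 - 4(-1)(-7) = 169 - 28 = 141
Since D > 0: two distinct irrational roots


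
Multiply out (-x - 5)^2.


Expand (-x - 5)^2 by repeated multiplication:
= x^2 + 10x + 25


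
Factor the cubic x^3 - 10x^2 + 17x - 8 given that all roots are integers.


Try integer roots (divisors of -8). x=1: p(1)=0.
Divide out (x - 1): quotient is x^2 - 9x + 8.
Factor the quadratic: (x - 1)(x - 8)
Result: (x - 1)(x - 1)(x - 8)


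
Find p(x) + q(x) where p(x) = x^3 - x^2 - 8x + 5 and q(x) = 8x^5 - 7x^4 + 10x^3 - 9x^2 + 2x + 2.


Align terms by degree and add:
  x^3 - x^2 - 8x + 5
+ 8x^5 - 7x^4 + 10x^3 - 9x^2 + 2x + 2
= 8x^5 - 7x^4 + 11x^3 - 10x^2 - 6x + 7


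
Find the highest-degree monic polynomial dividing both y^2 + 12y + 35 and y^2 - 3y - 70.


Factor each:
  y^2 + 12y + 35 = (y + 7)(y + 5)
  y^2 - 3y - 70 = (y + 7)(y - 10)
Common monic factor: y + 7


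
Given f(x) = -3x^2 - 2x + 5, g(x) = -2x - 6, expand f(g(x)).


Substitute g(x) into f:
f(g(x)) = -3*(-2x - 6)^2 + (-2)*(-2x - 6) + 5
(-2x - 6)^2 = 4x^2 + 24x + 36
Expand and combine: -12x^2 - 68x - 91


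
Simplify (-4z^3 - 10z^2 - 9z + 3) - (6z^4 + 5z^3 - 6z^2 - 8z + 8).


Distribute the minus sign:
  (-4z^3 - 10z^2 - 9z + 3)
- (6z^4 + 5z^3 - 6z^2 - 8z + 8)
Negate second polynomial: -6z^4 - 5z^3 + 6z^2 + 8z - 8
Add: -6z^4 - 9z^3 - 4z^2 - z - 5


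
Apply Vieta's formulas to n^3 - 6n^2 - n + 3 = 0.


Monic cubic n^3+bn^2+cn+d=0: sum=-b, pairwise sum=c, product=-d.
b=-6, c=-1, d=3
r1+r2+r3 = 6
r1r2+r1r3+r2r3 = -1
r1r2r3 = -3


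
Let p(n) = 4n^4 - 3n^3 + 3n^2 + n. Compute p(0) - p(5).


p(0) = 0
p(5) = 2205
p(0) - p(5) = 0 - 2205 = -2205


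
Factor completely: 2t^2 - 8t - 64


Roots satisfy r1 + r2 = -b/a = 4 and r1*r2 = c/a = -32.
So r1 = 8, r2 = -4.
2t^2 - 8t - 64 = 2(t - r1)(t - r2) = 2(t - 8)(t + 4)


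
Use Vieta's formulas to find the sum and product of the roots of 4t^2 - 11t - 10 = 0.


For at^2+bt+c=0: sum = -b/a, product = c/a.
a=4, b=-11, c=-10
Sum = -(-11)/4 = 11/4
Product = (-10)/4 = -5/2


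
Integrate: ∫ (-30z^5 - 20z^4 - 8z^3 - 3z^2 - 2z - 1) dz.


Reverse power rule on each term:
  ∫ -30z^5 dz = -5z^6
  ∫ -20z^4 dz = -4z^5
  ∫ -8z^3 dz = -2z^4
  ∫ -3z^2 dz = -z^3
  ∫ -2z dz = -z^2
  ∫ -1 dz = -z
F(z) = -5z^6 - 4z^5 - 2z^4 - z^3 - z^2 - z + C


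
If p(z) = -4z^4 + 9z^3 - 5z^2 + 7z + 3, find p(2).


Using direct substitution:
  -4 * (2)^4 = -64
  9 * (2)^3 = 72
  -5 * (2)^2 = -20
  7 * (2)^1 = 14
  constant: 3
Sum = -64 + 72 - 20 + 14 + 3 = 5


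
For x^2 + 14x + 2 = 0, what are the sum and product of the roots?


For ax^2+bx+c=0: sum = -b/a, product = c/a.
a=1, b=14, c=2
Sum = -(14)/1 = -14
Product = (2)/1 = 2


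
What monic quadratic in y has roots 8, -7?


p(y) = (y - 8)(y + 7)
Expand: y^2 - y - 56


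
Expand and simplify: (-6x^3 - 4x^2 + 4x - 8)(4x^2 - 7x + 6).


Distribute each term of the first polynomial:
  (-6x^3)(4x^2 - 7x + 6) = -24x^5 + 42x^4 - 36x^3
  (-4x^2)(4x^2 - 7x + 6) = -16x^4 + 28x^3 - 24x^2
  (4x)(4x^2 - 7x + 6) = 16x^3 - 28x^2 + 24x
  (-8)(4x^2 - 7x + 6) = -32x^2 + 56x - 48
Sum: -24x^5 + 26x^4 + 8x^3 - 84x^2 + 80x - 48


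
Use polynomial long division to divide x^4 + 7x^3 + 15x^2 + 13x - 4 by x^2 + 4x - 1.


(x^4 + 7x^3 + 15x^2 + 13x - 4) / (x^2 + 4x - 1)
Step 1: x^2 * (x^2 + 4x - 1) = x^4 + 4x^3 - x^2; subtract.
Step 2: 3x * (x^2 + 4x - 1) = 3x^3 + 12x^2 - 3x; subtract.
Step 3: 4 * (x^2 + 4x - 1) = 4x^2 + 16x - 4; subtract.
Quotient: x^2 + 3x + 4, Remainder: 0


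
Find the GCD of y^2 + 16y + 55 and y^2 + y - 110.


Factor each:
  y^2 + 16y + 55 = (y + 11)(y + 5)
  y^2 + y - 110 = (y + 11)(y - 10)
Common monic factor: y + 11


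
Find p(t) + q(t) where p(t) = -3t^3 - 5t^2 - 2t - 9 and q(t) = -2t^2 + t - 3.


Align terms by degree and add:
  -3t^3 - 5t^2 - 2t - 9
  -2t^2 + t - 3
= -3t^3 - 7t^2 - t - 12


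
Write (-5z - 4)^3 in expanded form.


Expand (-5z - 4)^3 by repeated multiplication:
  (-5z - 4)^2 = 25z^2 + 40z + 16
= -125z^3 - 300z^2 - 240z - 64


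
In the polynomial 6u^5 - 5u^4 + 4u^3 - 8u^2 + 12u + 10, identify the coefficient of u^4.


Read off the coefficient of u^4: -5


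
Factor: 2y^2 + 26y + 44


Roots satisfy r1 + r2 = -b/a = -13 and r1*r2 = c/a = 22.
So r1 = -11, r2 = -2.
2y^2 + 26y + 44 = 2(y - r1)(y - r2) = 2(y + 11)(y + 2)


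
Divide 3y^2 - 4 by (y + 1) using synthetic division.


Synthetic division with c = -1. Coefficients: 3, 0, -4
Bring down 3.
  3 * -1 = -3; -3 + 0 = -3
  -3 * -1 = 3; 3 - 4 = -1
Quotient: 3y - 3, Remainder: -1


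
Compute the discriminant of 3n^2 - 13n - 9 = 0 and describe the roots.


D = b^2 - 4ac = (-13)^2 - 4(3)(-9) = 169 + 108 = 277
Since D > 0: two distinct irrational roots


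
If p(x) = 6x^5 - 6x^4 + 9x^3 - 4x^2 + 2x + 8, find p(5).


Using direct substitution:
  6 * (5)^5 = 18750
  -6 * (5)^4 = -3750
  9 * (5)^3 = 1125
  -4 * (5)^2 = -100
  2 * (5)^1 = 10
  constant: 8
Sum = 18750 - 3750 + 1125 - 100 + 10 + 8 = 16043


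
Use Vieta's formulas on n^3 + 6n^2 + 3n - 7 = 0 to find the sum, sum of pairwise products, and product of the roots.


Monic cubic n^3+bn^2+cn+d=0: sum=-b, pairwise sum=c, product=-d.
b=6, c=3, d=-7
r1+r2+r3 = -6
r1r2+r1r3+r2r3 = 3
r1r2r3 = 7


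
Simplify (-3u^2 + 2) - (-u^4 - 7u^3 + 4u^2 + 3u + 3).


Distribute the minus sign:
  (-3u^2 + 2)
- (-u^4 - 7u^3 + 4u^2 + 3u + 3)
Negate second polynomial: u^4 + 7u^3 - 4u^2 - 3u - 3
Add: u^4 + 7u^3 - 7u^2 - 3u - 1


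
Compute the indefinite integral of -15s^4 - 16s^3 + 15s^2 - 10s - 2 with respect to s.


Reverse power rule on each term:
  ∫ -15s^4 ds = -3s^5
  ∫ -16s^3 ds = -4s^4
  ∫ 15s^2 ds = 5s^3
  ∫ -10s ds = -5s^2
  ∫ -2 ds = -2s
F(s) = -3s^5 - 4s^4 + 5s^3 - 5s^2 - 2s + C


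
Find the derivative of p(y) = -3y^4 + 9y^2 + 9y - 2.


Apply the power rule term by term:
  d/dy(-3y^4) = -12y^3
  d/dy(9y^2) = 18y
  d/dy(9y) = 9
  d/dy(-2) = 0
p'(y) = -12y^3 + 18y + 9


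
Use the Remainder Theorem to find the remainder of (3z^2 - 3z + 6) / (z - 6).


By the Remainder Theorem, the remainder equals p(6):
  3*(6)^2 = 108
  -3*(6)^1 = -18
  constant: 6
Sum: 108 - 18 + 6 = 96


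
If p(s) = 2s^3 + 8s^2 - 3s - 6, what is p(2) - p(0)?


p(2) = 36
p(0) = -6
p(2) - p(0) = 36 + 6 = 42


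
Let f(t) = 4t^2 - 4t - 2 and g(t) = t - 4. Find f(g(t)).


Substitute g(t) into f:
f(g(t)) = 4*(t - 4)^2 + (-4)*(t - 4) + (-2)
(t - 4)^2 = t^2 - 8t + 16
Expand and combine: 4t^2 - 36t + 78


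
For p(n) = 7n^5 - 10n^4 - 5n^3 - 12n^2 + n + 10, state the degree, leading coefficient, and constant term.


Highest power of n is 5, with coefficient 7. Constant term is 10.
Degree = 5, leading coefficient = 7, constant term = 10


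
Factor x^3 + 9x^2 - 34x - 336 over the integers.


Try integer roots (divisors of -336). x=-7: p(-7)=0.
Divide out (x + 7): quotient is x^2 + 2x - 48.
Factor the quadratic: (x + 8)(x - 6)
Result: (x + 7)(x + 8)(x - 6)


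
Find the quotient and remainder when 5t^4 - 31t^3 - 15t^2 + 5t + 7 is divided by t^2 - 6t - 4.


(5t^4 - 31t^3 - 15t^2 + 5t + 7) / (t^2 - 6t - 4)
Step 1: 5t^2 * (t^2 - 6t - 4) = 5t^4 - 30t^3 - 20t^2; subtract.
Step 2: -t * (t^2 - 6t - 4) = -t^3 + 6t^2 + 4t; subtract.
Step 3: -1 * (t^2 - 6t - 4) = -t^2 + 6t + 4; subtract.
Quotient: 5t^2 - t - 1, Remainder: -5t + 3


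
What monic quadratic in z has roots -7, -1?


p(z) = (z + 7)(z + 1)
Expand: z^2 + 8z + 7


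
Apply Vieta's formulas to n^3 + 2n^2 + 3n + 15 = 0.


Monic cubic n^3+bn^2+cn+d=0: sum=-b, pairwise sum=c, product=-d.
b=2, c=3, d=15
r1+r2+r3 = -2
r1r2+r1r3+r2r3 = 3
r1r2r3 = -15


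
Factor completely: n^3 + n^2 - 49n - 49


Try integer roots (divisors of -49). n=7: p(7)=0.
Divide out (n - 7): quotient is n^2 + 8n + 7.
Factor the quadratic: (n + 1)(n + 7)
Result: (n - 7)(n + 1)(n + 7)


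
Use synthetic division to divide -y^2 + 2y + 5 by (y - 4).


Synthetic division with c = 4. Coefficients: -1, 2, 5
Bring down -1.
  -1 * 4 = -4; -4 + 2 = -2
  -2 * 4 = -8; -8 + 5 = -3
Quotient: -y - 2, Remainder: -3


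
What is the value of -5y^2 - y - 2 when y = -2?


Using direct substitution:
  -5 * (-2)^2 = -20
  -1 * (-2)^1 = 2
  constant: -2
Sum = -20 + 2 - 2 = -20


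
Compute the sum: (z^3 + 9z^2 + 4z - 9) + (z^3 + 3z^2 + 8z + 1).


Align terms by degree and add:
  z^3 + 9z^2 + 4z - 9
+ z^3 + 3z^2 + 8z + 1
= 2z^3 + 12z^2 + 12z - 8


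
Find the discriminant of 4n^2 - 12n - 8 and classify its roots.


D = b^2 - 4ac = (-12)^2 - 4(4)(-8) = 144 + 128 = 272
Since D > 0: two distinct irrational roots


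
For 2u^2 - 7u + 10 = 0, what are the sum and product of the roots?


For au^2+bu+c=0: sum = -b/a, product = c/a.
a=2, b=-7, c=10
Sum = -(-7)/2 = 7/2
Product = (10)/2 = 5


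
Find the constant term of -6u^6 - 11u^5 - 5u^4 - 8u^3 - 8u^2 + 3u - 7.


Read off the constant term: -7


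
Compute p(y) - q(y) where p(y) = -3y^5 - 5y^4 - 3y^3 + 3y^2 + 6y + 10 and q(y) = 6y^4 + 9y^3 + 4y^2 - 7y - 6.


Distribute the minus sign:
  (-3y^5 - 5y^4 - 3y^3 + 3y^2 + 6y + 10)
- (6y^4 + 9y^3 + 4y^2 - 7y - 6)
Negate second polynomial: -6y^4 - 9y^3 - 4y^2 + 7y + 6
Add: -3y^5 - 11y^4 - 12y^3 - y^2 + 13y + 16


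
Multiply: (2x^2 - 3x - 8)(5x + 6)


Distribute each term of the first polynomial:
  (2x^2)(5x + 6) = 10x^3 + 12x^2
  (-3x)(5x + 6) = -15x^2 - 18x
  (-8)(5x + 6) = -40x - 48
Sum: 10x^3 - 3x^2 - 58x - 48


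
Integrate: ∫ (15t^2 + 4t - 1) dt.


Reverse power rule on each term:
  ∫ 15t^2 dt = 5t^3
  ∫ 4t dt = 2t^2
  ∫ -1 dt = -t
F(t) = 5t^3 + 2t^2 - t + C


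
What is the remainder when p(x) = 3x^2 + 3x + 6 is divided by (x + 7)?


By the Remainder Theorem, the remainder equals p(-7):
  3*(-7)^2 = 147
  3*(-7)^1 = -21
  constant: 6
Sum: 147 - 21 + 6 = 132


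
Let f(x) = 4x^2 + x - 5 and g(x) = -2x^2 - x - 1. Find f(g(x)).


Substitute g(x) into f:
f(g(x)) = 4*(-2x^2 - x - 1)^2 + 1*(-2x^2 - x - 1) + (-5)
(-2x^2 - x - 1)^2 = 4x^4 + 4x^3 + 5x^2 + 2x + 1
Expand and combine: 16x^4 + 16x^3 + 18x^2 + 7x - 2


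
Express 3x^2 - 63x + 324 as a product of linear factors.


Roots satisfy r1 + r2 = -b/a = 21 and r1*r2 = c/a = 108.
So r1 = 9, r2 = 12.
3x^2 - 63x + 324 = 3(x - r1)(x - r2) = 3(x - 9)(x - 12)


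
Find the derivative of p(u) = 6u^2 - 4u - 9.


Apply the power rule term by term:
  d/du(6u^2) = 12u
  d/du(-4u) = -4
  d/du(-9) = 0
p'(u) = 12u - 4


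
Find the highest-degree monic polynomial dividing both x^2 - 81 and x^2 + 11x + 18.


Factor each:
  x^2 - 81 = (x + 9)(x - 9)
  x^2 + 11x + 18 = (x + 9)(x + 2)
Common monic factor: x + 9


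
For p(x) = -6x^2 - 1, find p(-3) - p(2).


p(-3) = -55
p(2) = -25
p(-3) - p(2) = -55 + 25 = -30


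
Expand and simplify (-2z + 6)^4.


Expand (-2z + 6)^4 by repeated multiplication:
  (-2z + 6)^2 = 4z^2 - 24z + 36
  (-2z + 6)^3 = -8z^3 + 72z^2 - 216z + 216
= 16z^4 - 192z^3 + 864z^2 - 1728z + 1296


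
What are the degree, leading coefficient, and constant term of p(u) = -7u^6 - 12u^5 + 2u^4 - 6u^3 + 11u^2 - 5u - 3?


Highest power of u is 6, with coefficient -7. Constant term is -3.
Degree = 6, leading coefficient = -7, constant term = -3


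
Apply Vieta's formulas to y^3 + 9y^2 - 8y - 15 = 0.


Monic cubic y^3+by^2+cy+d=0: sum=-b, pairwise sum=c, product=-d.
b=9, c=-8, d=-15
r1+r2+r3 = -9
r1r2+r1r3+r2r3 = -8
r1r2r3 = 15


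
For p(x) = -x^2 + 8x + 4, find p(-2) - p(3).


p(-2) = -16
p(3) = 19
p(-2) - p(3) = -16 - 19 = -35


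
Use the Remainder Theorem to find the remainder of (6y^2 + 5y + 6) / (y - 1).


By the Remainder Theorem, the remainder equals p(1):
  6*(1)^2 = 6
  5*(1)^1 = 5
  constant: 6
Sum: 6 + 5 + 6 = 17


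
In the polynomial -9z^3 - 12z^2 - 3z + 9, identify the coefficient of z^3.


Read off the coefficient of z^3: -9


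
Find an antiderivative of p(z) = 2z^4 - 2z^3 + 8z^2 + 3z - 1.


Reverse power rule on each term:
  ∫ 2z^4 dz = (2/5)z^5
  ∫ -2z^3 dz = -(1/2)z^4
  ∫ 8z^2 dz = (8/3)z^3
  ∫ 3z dz = (3/2)z^2
  ∫ -1 dz = -z
F(z) = (2/5)z^5 - (1/2)z^4 + (8/3)z^3 + (3/2)z^2 - z + C


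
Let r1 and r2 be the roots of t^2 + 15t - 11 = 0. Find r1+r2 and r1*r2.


For at^2+bt+c=0: sum = -b/a, product = c/a.
a=1, b=15, c=-11
Sum = -(15)/1 = -15
Product = (-11)/1 = -11


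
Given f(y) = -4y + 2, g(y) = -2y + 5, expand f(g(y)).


Substitute g(y) into f:
f(g(y)) = -4*(-2y + 5) + 2
Expand and combine: 8y - 18


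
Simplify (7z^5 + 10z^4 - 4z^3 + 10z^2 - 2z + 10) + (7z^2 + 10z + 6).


Align terms by degree and add:
  7z^5 + 10z^4 - 4z^3 + 10z^2 - 2z + 10
+ 7z^2 + 10z + 6
= 7z^5 + 10z^4 - 4z^3 + 17z^2 + 8z + 16


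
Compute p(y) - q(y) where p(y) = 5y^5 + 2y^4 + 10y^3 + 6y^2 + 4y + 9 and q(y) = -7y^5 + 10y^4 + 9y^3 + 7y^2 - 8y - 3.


Distribute the minus sign:
  (5y^5 + 2y^4 + 10y^3 + 6y^2 + 4y + 9)
- (-7y^5 + 10y^4 + 9y^3 + 7y^2 - 8y - 3)
Negate second polynomial: 7y^5 - 10y^4 - 9y^3 - 7y^2 + 8y + 3
Add: 12y^5 - 8y^4 + y^3 - y^2 + 12y + 12


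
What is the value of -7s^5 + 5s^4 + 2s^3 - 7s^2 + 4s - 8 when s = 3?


Using direct substitution:
  -7 * (3)^5 = -1701
  5 * (3)^4 = 405
  2 * (3)^3 = 54
  -7 * (3)^2 = -63
  4 * (3)^1 = 12
  constant: -8
Sum = -1701 + 405 + 54 - 63 + 12 - 8 = -1301


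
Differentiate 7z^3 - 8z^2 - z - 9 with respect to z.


Apply the power rule term by term:
  d/dz(7z^3) = 21z^2
  d/dz(-8z^2) = -16z
  d/dz(-z) = -1
  d/dz(-9) = 0
p'(z) = 21z^2 - 16z - 1


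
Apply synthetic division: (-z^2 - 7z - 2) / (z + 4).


Synthetic division with c = -4. Coefficients: -1, -7, -2
Bring down -1.
  -1 * -4 = 4; 4 - 7 = -3
  -3 * -4 = 12; 12 - 2 = 10
Quotient: -z - 3, Remainder: 10


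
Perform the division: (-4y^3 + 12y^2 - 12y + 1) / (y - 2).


(-4y^3 + 12y^2 - 12y + 1) / (y - 2)
Step 1: -4y^2 * (y - 2) = -4y^3 + 8y^2; subtract.
Step 2: 4y * (y - 2) = 4y^2 - 8y; subtract.
Step 3: -4 * (y - 2) = -4y + 8; subtract.
Quotient: -4y^2 + 4y - 4, Remainder: -7


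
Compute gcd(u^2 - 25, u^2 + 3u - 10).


Factor each:
  u^2 - 25 = (u + 5)(u - 5)
  u^2 + 3u - 10 = (u + 5)(u - 2)
Common monic factor: u + 5


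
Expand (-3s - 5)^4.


Expand (-3s - 5)^4 by repeated multiplication:
  (-3s - 5)^2 = 9s^2 + 30s + 25
  (-3s - 5)^3 = -27s^3 - 135s^2 - 225s - 125
= 81s^4 + 540s^3 + 1350s^2 + 1500s + 625


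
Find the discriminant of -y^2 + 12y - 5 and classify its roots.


D = b^2 - 4ac = (12)^2 - 4(-1)(-5) = 144 - 20 = 124
Since D > 0: two distinct irrational roots


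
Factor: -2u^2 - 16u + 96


Roots satisfy r1 + r2 = -b/a = -8 and r1*r2 = c/a = -48.
So r1 = 4, r2 = -12.
-2u^2 - 16u + 96 = -2(u - r1)(u - r2) = -2(u - 4)(u + 12)


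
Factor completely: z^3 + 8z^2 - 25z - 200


Try integer roots (divisors of -200). z=5: p(5)=0.
Divide out (z - 5): quotient is z^2 + 13z + 40.
Factor the quadratic: (z + 8)(z + 5)
Result: (z - 5)(z + 8)(z + 5)


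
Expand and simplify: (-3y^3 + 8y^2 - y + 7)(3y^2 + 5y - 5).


Distribute each term of the first polynomial:
  (-3y^3)(3y^2 + 5y - 5) = -9y^5 - 15y^4 + 15y^3
  (8y^2)(3y^2 + 5y - 5) = 24y^4 + 40y^3 - 40y^2
  (-y)(3y^2 + 5y - 5) = -3y^3 - 5y^2 + 5y
  (7)(3y^2 + 5y - 5) = 21y^2 + 35y - 35
Sum: -9y^5 + 9y^4 + 52y^3 - 24y^2 + 40y - 35


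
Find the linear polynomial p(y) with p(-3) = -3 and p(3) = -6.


p(y) = my + b. Using p(-3)=-3, p(3)=-6:
m = (-3 + 6)/(-3 - 3) = 3/-6 = -1/2
b = -3 - m*(-3) = -3 - 3/2 = -9/2
p(y) = -(1/2)y - (9/2)


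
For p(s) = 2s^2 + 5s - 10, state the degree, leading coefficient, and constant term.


Highest power of s is 2, with coefficient 2. Constant term is -10.
Degree = 2, leading coefficient = 2, constant term = -10


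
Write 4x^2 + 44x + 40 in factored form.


Roots satisfy r1 + r2 = -b/a = -11 and r1*r2 = c/a = 10.
So r1 = -10, r2 = -1.
4x^2 + 44x + 40 = 4(x - r1)(x - r2) = 4(x + 10)(x + 1)


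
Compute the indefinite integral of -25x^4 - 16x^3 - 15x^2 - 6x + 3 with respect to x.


Reverse power rule on each term:
  ∫ -25x^4 dx = -5x^5
  ∫ -16x^3 dx = -4x^4
  ∫ -15x^2 dx = -5x^3
  ∫ -6x dx = -3x^2
  ∫ 3 dx = 3x
F(x) = -5x^5 - 4x^4 - 5x^3 - 3x^2 + 3x + C


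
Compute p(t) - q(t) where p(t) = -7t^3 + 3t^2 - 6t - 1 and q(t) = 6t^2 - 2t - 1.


Distribute the minus sign:
  (-7t^3 + 3t^2 - 6t - 1)
- (6t^2 - 2t - 1)
Negate second polynomial: -6t^2 + 2t + 1
Add: -7t^3 - 3t^2 - 4t


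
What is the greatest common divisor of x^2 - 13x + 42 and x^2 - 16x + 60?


Factor each:
  x^2 - 13x + 42 = (x - 6)(x - 7)
  x^2 - 16x + 60 = (x - 6)(x - 10)
Common monic factor: x - 6


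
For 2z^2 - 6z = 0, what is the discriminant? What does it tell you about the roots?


D = b^2 - 4ac = (-6)^2 - 4(2)(0) = 36 = 36
Since D > 0: two distinct rational roots


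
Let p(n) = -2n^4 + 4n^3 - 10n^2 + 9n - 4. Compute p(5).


Using direct substitution:
  -2 * (5)^4 = -1250
  4 * (5)^3 = 500
  -10 * (5)^2 = -250
  9 * (5)^1 = 45
  constant: -4
Sum = -1250 + 500 - 250 + 45 - 4 = -959


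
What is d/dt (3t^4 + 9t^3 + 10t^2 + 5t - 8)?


Apply the power rule term by term:
  d/dt(3t^4) = 12t^3
  d/dt(9t^3) = 27t^2
  d/dt(10t^2) = 20t
  d/dt(5t) = 5
  d/dt(-8) = 0
p'(t) = 12t^3 + 27t^2 + 20t + 5


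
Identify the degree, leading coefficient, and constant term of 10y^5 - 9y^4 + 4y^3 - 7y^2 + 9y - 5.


Highest power of y is 5, with coefficient 10. Constant term is -5.
Degree = 5, leading coefficient = 10, constant term = -5


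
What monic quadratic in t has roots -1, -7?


p(t) = (t + 1)(t + 7)
Expand: t^2 + 8t + 7


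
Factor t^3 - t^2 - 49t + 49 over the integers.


Try integer roots (divisors of 49). t=-7: p(-7)=0.
Divide out (t + 7): quotient is t^2 - 8t + 7.
Factor the quadratic: (t - 7)(t - 1)
Result: (t + 7)(t - 7)(t - 1)


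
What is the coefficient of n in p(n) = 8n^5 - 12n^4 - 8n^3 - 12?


Read off the coefficient of n: 0


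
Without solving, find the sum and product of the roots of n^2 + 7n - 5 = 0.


For an^2+bn+c=0: sum = -b/a, product = c/a.
a=1, b=7, c=-5
Sum = -(7)/1 = -7
Product = (-5)/1 = -5
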